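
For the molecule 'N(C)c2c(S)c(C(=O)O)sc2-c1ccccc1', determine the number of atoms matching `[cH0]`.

The query [cH0] means: aromatic carbon with no attached hydrogen (substituted or ring-fusion).
Check the 17 heavy atoms by environment: 1× s (aromatic, H0) → no; 5× c (aromatic, H0) → match; 1× N (H1) → no; 1× C (H3) → no; 1× C (H0) → no; 1× O (H0) → no; 1× O (H1) → no; 1× S (H1) → no; 5× c (aromatic, H1) → no.
That gives 5 matching atoms.

5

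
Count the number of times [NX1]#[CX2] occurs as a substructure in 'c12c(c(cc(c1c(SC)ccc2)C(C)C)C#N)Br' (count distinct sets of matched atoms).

1

[NX1]#[CX2] is the SMARTS for a nitrile: a nitrogen triple-bonded to a two-connected carbon.
Exactly one fragment in the molecule meets all constraints, giving 1 match.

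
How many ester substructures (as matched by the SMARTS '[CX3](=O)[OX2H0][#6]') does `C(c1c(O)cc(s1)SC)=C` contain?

0

[CX3](=O)[OX2H0][#6] is the SMARTS for an ester: a carbonyl carbon bonded to an oxygen that is itself bonded to carbon (no H on that O).
No fragment in the molecule satisfies every constraint, giving 0 matches.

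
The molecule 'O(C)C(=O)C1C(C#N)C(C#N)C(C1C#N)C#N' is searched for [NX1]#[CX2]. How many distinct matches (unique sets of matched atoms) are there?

[NX1]#[CX2] is the SMARTS for a nitrile: a nitrogen triple-bonded to a two-connected carbon.
The molecule carries 4 separate instances of a nitrile (-C#N) meeting every constraint; each maps to a distinct set of atoms, giving 4 matches.

4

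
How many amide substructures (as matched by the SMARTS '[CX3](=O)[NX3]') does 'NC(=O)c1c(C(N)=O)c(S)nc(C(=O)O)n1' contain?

2

[CX3](=O)[NX3] is the SMARTS for an amide: a carbonyl carbon bonded to a trivalent nitrogen.
The molecule carries 2 separate instances of a primary amide (-C(=O)NH2) meeting every constraint; each maps to a distinct set of atoms, giving 2 matches.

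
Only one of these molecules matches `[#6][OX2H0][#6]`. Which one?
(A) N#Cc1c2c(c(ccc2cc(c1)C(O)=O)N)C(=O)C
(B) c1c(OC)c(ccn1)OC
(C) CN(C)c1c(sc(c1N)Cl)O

B

[#6][OX2H0][#6] describes an aliphatic oxygen bridging two carbons with no H on the oxygen (an ether).
(A) has a carboxylic acid group (-C(=O)OH) but the -OH oxygen has H1; the =O is OX1, not OX2.
(B) contains a methoxy ether (-OCH3), which satisfies every atom and bond constraint.
(C) has a hydroxyl group (-OH) but the oxygen has H1, not H0 bridging two carbons.
So the answer is (B).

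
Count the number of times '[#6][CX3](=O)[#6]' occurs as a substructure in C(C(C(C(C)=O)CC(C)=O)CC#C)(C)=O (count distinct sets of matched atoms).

[#6][CX3](=O)[#6] is the SMARTS for a ketone: a carbonyl carbon (no H) flanked by two carbons.
The molecule carries 3 separate instances of an acetyl/ketone group (-C(=O)CH3) meeting every constraint; each maps to a distinct set of atoms, giving 3 matches.

3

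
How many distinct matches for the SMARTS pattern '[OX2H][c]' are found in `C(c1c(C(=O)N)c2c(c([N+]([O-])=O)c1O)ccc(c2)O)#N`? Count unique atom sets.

[OX2H][c] is the SMARTS for a phenol: a hydroxyl oxygen attached to an aromatic carbon.
The molecule carries 2 separate instances of a hydroxyl group (-OH) meeting every constraint; each maps to a distinct set of atoms, giving 2 matches.

2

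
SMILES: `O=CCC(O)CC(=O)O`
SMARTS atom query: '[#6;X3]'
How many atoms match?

2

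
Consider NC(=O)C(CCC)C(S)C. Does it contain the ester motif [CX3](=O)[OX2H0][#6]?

The pattern [CX3](=O)[OX2H0][#6] describes a carbonyl carbon bonded to an oxygen that is itself bonded to carbon (no H on that O) — an ester.
The closest candidate here is a primary amide (-C(=O)NH2), but the carbonyl is bonded to N, not to an O-C linkage. No other fragment satisfies the full query, so there is no match.

No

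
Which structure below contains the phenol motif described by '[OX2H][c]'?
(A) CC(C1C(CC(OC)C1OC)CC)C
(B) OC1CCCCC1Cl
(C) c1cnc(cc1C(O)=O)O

C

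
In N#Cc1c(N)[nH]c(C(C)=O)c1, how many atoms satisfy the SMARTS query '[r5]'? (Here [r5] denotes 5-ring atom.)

The query [r5] means: r5 matches atoms in a five-membered ring.
Check the 11 heavy atoms by environment: 1× n (aromatic, in 5-ring) → match; 4× c (aromatic, in 5-ring) → match; 3× C (acyclic) → no; 2× N (acyclic) → no; 1× O (acyclic) → no.
Summing the matching environments: 1 + 4 = 5 matching atoms.

5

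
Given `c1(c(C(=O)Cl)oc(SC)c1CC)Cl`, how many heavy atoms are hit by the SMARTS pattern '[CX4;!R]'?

3

The query [CX4;!R] means: aliphatic carbon with four total connections, not in a ring.
Check the 13 heavy atoms by environment: 1× o (aromatic, X2, in 5-ring) → no; 4× c (aromatic, X3, in 5-ring) → no; 3× C (X4, acyclic) → match; 1× S (X2, acyclic) → no; 1× C (X3, acyclic) → no; 1× O (X1, acyclic) → no; 2× Cl (X1, acyclic) → no.
That gives 3 matching atoms.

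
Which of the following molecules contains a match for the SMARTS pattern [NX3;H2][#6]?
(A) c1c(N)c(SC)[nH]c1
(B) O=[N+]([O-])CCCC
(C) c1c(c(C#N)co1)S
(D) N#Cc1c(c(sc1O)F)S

[NX3;H2][#6] describes a trivalent nitrogen with two H attached to carbon (a primary amine).
(A) contains a primary amino group (-NH2), which satisfies every atom and bond constraint.
(B) has a nitro group (-[N+](=O)[O-]) but the nitrogen is [N+] with no H, not NX3H2.
(C) has a nitrile (-C#N) but the nitrogen is NX1 (triple-bonded), not NX3 with two H.
(D) has a nitrile (-C#N) but the nitrogen is NX1 (triple-bonded), not NX3 with two H.
So the answer is (A).

A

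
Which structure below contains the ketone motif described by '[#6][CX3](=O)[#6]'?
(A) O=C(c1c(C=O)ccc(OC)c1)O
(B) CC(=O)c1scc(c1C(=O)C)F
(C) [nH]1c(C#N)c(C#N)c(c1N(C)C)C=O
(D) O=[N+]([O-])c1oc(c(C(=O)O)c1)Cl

[#6][CX3](=O)[#6] describes a carbonyl carbon (no H) flanked by two carbons (a ketone).
(A) has an aldehyde (-CHO) but the carbonyl carbon has H1, so it is not flanked by two carbons.
(B) contains an acetyl/ketone group (-C(=O)CH3), which satisfies every atom and bond constraint.
(C) has an aldehyde (-CHO) but the carbonyl carbon has H1, so it is not flanked by two carbons.
(D) has a carboxylic acid group (-C(=O)OH) but one neighbour of the carbonyl carbon is O, not C.
So the answer is (B).

B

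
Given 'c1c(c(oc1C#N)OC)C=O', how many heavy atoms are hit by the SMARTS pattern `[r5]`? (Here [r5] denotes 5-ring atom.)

5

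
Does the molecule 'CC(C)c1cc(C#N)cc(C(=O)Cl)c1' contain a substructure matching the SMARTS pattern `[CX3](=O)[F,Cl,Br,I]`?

Yes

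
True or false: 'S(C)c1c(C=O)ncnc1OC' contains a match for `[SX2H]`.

The pattern [SX2H] describes an aliphatic sulfur with two connections, one being H — a thiol.
The closest candidate here is a methylthio ether (-SCH3), but the sulfur has H0 (bonded to two carbons), not H1. No other fragment satisfies the full query, so there is no match.

False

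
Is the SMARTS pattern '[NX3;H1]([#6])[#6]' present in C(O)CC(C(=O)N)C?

No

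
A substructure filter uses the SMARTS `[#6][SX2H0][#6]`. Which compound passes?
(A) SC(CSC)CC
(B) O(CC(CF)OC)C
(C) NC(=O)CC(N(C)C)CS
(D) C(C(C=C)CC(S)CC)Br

A

[#6][SX2H0][#6] describes an aliphatic sulfur bridging two carbons with no H on the sulfur (a thioether).
(A) contains a methylthio ether (-SCH3), which satisfies every atom and bond constraint.
(B) has a methoxy ether (-OCH3) but the bridging atom is O, not S.
(C) has a thiol (-SH) but the sulfur has H1, not H0 bridging two carbons.
(D) has a thiol (-SH) but the sulfur has H1, not H0 bridging two carbons.
So the answer is (A).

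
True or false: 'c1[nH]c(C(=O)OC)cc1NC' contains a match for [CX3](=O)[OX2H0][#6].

The pattern [CX3](=O)[OX2H0][#6] describes a carbonyl carbon bonded to an oxygen that is itself bonded to carbon (no H on that O) — an ester.
The molecule carries a methyl-ester group (-C(=O)OCH3), whose atoms satisfy every constraint of the query, so the pattern matches.

True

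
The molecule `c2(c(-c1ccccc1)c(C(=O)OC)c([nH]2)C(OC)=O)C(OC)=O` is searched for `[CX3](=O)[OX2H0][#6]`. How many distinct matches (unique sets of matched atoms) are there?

3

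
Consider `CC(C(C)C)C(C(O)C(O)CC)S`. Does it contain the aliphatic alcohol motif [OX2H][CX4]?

The pattern [OX2H][CX4] describes a hydroxyl oxygen bound to an sp3 (X4) carbon — an aliphatic alcohol.
The molecule carries a hydroxyl group (-OH), whose atoms satisfy every constraint of the query, so the pattern matches.

Yes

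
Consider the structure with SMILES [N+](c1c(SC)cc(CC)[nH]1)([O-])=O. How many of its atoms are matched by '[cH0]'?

Check the 12 heavy atoms by environment: 1× n (aromatic, H1) → no; 3× c (aromatic, H0) → match; 1× c (aromatic, H1) → no; 1× S (H0) → no; 2× C (H3) → no; 1× N (charge +1, H0) → no; 1× O (charge -1, H0) → no; 1× O (H0) → no; 1× C (H2) → no.
That gives 3 matching atoms.

3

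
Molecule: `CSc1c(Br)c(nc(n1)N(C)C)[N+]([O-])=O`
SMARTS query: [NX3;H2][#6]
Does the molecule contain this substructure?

The pattern [NX3;H2][#6] describes a trivalent nitrogen with two H attached to carbon — a primary amine.
The closest candidate here is a nitro group (-[N+](=O)[O-]), but the nitrogen is [N+] with no H, not NX3H2. No other fragment satisfies the full query, so there is no match.

No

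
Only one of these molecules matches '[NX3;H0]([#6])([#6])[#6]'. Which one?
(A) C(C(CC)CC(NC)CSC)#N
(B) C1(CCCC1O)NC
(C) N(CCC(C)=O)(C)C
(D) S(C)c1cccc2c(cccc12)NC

C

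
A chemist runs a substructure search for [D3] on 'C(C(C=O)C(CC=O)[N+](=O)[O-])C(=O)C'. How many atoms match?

4

The query [D3] means: atom with exactly three heavy-atom neighbours.
Check the 14 heavy atoms by environment: 4× C (D2) → no; 3× C (D3) → match; 4× O (D1) → no; 1× C (D1) → no; 1× N (charge +1, D3) → match; 1× O (charge -1, D1) → no.
Summing the matching environments: 3 + 1 = 4 matching atoms.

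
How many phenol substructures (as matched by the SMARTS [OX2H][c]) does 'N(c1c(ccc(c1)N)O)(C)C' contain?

1

[OX2H][c] is the SMARTS for a phenol: a hydroxyl oxygen attached to an aromatic carbon.
Exactly one fragment in the molecule meets all constraints, giving 1 match.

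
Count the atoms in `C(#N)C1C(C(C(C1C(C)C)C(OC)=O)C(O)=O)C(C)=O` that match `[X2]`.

Check the 20 heavy atoms by environment: 10× C (X4) → no; 3× C (X3) → no; 3× O (X1) → no; 2× O (X2) → match; 1× C (X2) → match; 1× N (X1) → no.
Summing the matching environments: 2 + 1 = 3 matching atoms.

3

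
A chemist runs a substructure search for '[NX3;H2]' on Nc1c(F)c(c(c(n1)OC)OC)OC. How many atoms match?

The query [NX3;H2] means: aliphatic N with 3 total connections, two of them H — an -NH2 nitrogen (amine or amide).
Check the 14 heavy atoms by environment: 1× n (aromatic, H0, X2) → no; 5× c (aromatic, H0, X3) → no; 3× O (H0, X2) → no; 3× C (H3, X4) → no; 1× F (H0, X1) → no; 1× N (H2, X3) → match.
That gives 1 matching atom.

1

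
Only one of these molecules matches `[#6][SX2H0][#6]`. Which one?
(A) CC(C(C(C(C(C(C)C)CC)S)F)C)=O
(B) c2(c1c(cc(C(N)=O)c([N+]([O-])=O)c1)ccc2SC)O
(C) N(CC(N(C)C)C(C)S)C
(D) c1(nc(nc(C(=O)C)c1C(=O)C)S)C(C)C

[#6][SX2H0][#6] describes an aliphatic sulfur bridging two carbons with no H on the sulfur (a thioether).
(A) has a thiol (-SH) but the sulfur has H1, not H0 bridging two carbons.
(B) contains a methylthio ether (-SCH3), which satisfies every atom and bond constraint.
(C) has a thiol (-SH) but the sulfur has H1, not H0 bridging two carbons.
(D) has a thiol (-SH) but the sulfur has H1, not H0 bridging two carbons.
So the answer is (B).

B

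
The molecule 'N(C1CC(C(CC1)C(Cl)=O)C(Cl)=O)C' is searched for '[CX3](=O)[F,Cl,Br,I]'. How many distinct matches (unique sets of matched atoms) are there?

2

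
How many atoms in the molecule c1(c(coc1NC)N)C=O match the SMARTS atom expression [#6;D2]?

2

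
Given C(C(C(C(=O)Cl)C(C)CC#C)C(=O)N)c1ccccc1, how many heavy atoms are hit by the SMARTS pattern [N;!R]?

1

The query [N;!R] means: aliphatic nitrogen not in a ring.
Check the 20 heavy atoms by environment: 10× C (acyclic) → no; 2× O (acyclic) → no; 1× Cl (acyclic) → no; 6× c (aromatic, in 6-ring) → no; 1× N (acyclic) → match.
That gives 1 matching atom.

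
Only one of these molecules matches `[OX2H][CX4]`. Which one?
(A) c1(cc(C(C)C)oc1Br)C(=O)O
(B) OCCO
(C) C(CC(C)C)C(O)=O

B

[OX2H][CX4] describes a hydroxyl oxygen bound to an sp3 (X4) carbon (an aliphatic alcohol).
(A) has a carboxylic acid group (-C(=O)OH) but the -OH is on a CX3 carbonyl carbon, not a CX4 carbon.
(B) contains a hydroxyl group (-OH), which satisfies every atom and bond constraint.
(C) has a carboxylic acid group (-C(=O)OH) but the -OH is on a CX3 carbonyl carbon, not a CX4 carbon.
So the answer is (B).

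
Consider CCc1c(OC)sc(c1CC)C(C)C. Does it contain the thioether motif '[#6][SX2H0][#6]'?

No

The pattern [#6][SX2H0][#6] describes an aliphatic sulfur bridging two carbons with no H on the sulfur — a thioether.
The closest candidate here is a methoxy ether (-OCH3), but the bridging atom is O, not S. No other fragment satisfies the full query, so there is no match.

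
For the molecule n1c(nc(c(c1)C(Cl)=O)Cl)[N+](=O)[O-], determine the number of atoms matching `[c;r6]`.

Check the 13 heavy atoms by environment: 2× n (aromatic, in 6-ring) → no; 4× c (aromatic, in 6-ring) → match; 2× Cl (acyclic) → no; 1× C (acyclic) → no; 2× O (acyclic) → no; 1× N (charge +1, acyclic) → no; 1× O (charge -1, acyclic) → no.
That gives 4 matching atoms.

4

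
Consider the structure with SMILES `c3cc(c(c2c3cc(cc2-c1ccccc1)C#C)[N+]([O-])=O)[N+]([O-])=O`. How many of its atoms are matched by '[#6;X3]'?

16

The query [#6;X3] means: any carbon (aromatic or not) with three total connections.
Check the 24 heavy atoms by environment: 16× c (aromatic, X3) → match; 2× C (X2) → no; 2× N (charge +1, X3) → no; 2× O (charge -1, X1) → no; 2× O (X1) → no.
That gives 16 matching atoms.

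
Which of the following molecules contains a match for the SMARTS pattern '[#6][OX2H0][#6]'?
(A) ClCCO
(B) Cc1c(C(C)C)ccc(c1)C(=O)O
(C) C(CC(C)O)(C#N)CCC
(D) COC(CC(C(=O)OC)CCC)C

D

[#6][OX2H0][#6] describes an aliphatic oxygen bridging two carbons with no H on the oxygen (an ether).
(A) has a hydroxyl group (-OH) but the oxygen has H1, not H0 bridging two carbons.
(B) has a carboxylic acid group (-C(=O)OH) but the -OH oxygen has H1; the =O is OX1, not OX2.
(C) has a hydroxyl group (-OH) but the oxygen has H1, not H0 bridging two carbons.
(D) contains a methoxy ether (-OCH3), which satisfies every atom and bond constraint.
So the answer is (D).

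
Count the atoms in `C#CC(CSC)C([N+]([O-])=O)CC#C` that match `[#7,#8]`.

3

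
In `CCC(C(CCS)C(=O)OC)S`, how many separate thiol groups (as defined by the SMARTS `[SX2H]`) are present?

[SX2H] is the SMARTS for a thiol: an aliphatic sulfur with two connections, one being H.
The molecule carries 2 separate instances of a thiol (-SH) meeting every constraint; each maps to a distinct set of atoms, giving 2 matches.

2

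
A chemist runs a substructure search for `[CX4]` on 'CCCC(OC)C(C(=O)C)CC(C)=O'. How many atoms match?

9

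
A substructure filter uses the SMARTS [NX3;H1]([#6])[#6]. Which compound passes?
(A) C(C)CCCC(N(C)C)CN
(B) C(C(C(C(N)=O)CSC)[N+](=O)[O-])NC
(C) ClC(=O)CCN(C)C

[NX3;H1]([#6])[#6] describes a trivalent nitrogen with one H, bonded to two carbons (a secondary amine).
(A) has a primary amino group (-NH2) but the nitrogen has H2 and only one carbon neighbour.
(B) contains an N-methylamino group (-NHCH3), which satisfies every atom and bond constraint.
(C) has a dimethylamino group (-N(CH3)2) but the nitrogen has H0, not H1.
So the answer is (B).

B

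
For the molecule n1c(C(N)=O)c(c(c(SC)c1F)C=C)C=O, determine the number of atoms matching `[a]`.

6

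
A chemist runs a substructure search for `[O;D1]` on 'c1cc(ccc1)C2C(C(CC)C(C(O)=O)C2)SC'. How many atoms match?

2

The query [O;D1] means: aliphatic oxygen bonded to exactly one heavy atom.
Check the 18 heavy atoms by environment: 5× C (D3) → no; 2× C (D2) → no; 1× c (aromatic, D3) → no; 5× c (aromatic, D2) → no; 2× C (D1) → no; 1× S (D2) → no; 2× O (D1) → match.
That gives 2 matching atoms.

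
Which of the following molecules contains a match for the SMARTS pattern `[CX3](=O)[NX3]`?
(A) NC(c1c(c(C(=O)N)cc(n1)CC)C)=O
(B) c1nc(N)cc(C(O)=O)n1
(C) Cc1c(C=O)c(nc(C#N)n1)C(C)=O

[CX3](=O)[NX3] describes a carbonyl carbon bonded to a trivalent nitrogen (an amide).
(A) contains a primary amide (-C(=O)NH2), which satisfies every atom and bond constraint.
(B) has a carboxylic acid group (-C(=O)OH) but the carbonyl is bonded to O, not to an NX3 nitrogen.
(C) has a nitrile (-C#N) but the nitrile N is NX1 (triple-bonded), not NX3.
So the answer is (A).

A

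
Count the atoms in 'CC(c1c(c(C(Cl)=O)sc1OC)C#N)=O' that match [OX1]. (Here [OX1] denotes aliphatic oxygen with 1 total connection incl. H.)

The query [OX1] means: aliphatic oxygen with one total connection — typically a carbonyl =O or an oxide.
Check the 15 heavy atoms by environment: 1× s (aromatic, X2) → no; 4× c (aromatic, X3) → no; 2× C (X3) → no; 2× O (X1) → match; 2× C (X4) → no; 1× C (X2) → no; 1× N (X1) → no; 1× Cl (X1) → no; 1× O (X2) → no.
That gives 2 matching atoms.

2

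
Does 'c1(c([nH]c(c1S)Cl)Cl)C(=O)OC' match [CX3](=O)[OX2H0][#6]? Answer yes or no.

Yes

The pattern [CX3](=O)[OX2H0][#6] describes a carbonyl carbon bonded to an oxygen that is itself bonded to carbon (no H on that O) — an ester.
The molecule carries a methyl-ester group (-C(=O)OCH3), whose atoms satisfy every constraint of the query, so the pattern matches.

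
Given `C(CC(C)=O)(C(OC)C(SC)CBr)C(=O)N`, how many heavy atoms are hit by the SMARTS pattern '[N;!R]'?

1

Check the 16 heavy atoms by environment: 10× C (acyclic) → no; 1× Br (acyclic) → no; 3× O (acyclic) → no; 1× N (acyclic) → match; 1× S (acyclic) → no.
That gives 1 matching atom.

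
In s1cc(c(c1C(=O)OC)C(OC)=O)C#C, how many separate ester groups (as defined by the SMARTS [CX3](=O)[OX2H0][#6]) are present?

2

[CX3](=O)[OX2H0][#6] is the SMARTS for an ester: a carbonyl carbon bonded to an oxygen that is itself bonded to carbon (no H on that O).
The molecule carries 2 separate instances of a methyl-ester group (-C(=O)OCH3) meeting every constraint; each maps to a distinct set of atoms, giving 2 matches.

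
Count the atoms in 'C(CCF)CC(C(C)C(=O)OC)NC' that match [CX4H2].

4

Check the 14 heavy atoms by environment: 4× C (H2, X4) → match; 2× C (H1, X4) → no; 3× C (H3, X4) → no; 1× N (H1, X3) → no; 1× F (H0, X1) → no; 1× C (H0, X3) → no; 1× O (H0, X1) → no; 1× O (H0, X2) → no.
That gives 4 matching atoms.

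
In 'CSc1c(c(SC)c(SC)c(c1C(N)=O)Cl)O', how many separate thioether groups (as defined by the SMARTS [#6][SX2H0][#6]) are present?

[#6][SX2H0][#6] is the SMARTS for a thioether: an aliphatic sulfur bridging two carbons with no H on the sulfur.
The molecule carries 3 separate instances of a methylthio ether (-SCH3) meeting every constraint; each maps to a distinct set of atoms, giving 3 matches.

3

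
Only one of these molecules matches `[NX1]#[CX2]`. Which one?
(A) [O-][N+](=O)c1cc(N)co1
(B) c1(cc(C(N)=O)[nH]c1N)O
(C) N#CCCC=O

[NX1]#[CX2] describes a nitrogen triple-bonded to a two-connected carbon (a nitrile).
(A) has a nitro group (-[N+](=O)[O-]) but there is no C#N triple bond.
(B) has a primary amino group (-NH2) but the nitrogen is NX3 (three connections), not NX1 triple-bonded.
(C) contains a nitrile (-C#N), which satisfies every atom and bond constraint.
So the answer is (C).

C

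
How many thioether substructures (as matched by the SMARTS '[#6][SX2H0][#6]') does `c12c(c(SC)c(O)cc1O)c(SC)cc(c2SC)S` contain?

[#6][SX2H0][#6] is the SMARTS for a thioether: an aliphatic sulfur bridging two carbons with no H on the sulfur.
The molecule carries 3 separate instances of a methylthio ether (-SCH3) meeting every constraint; each maps to a distinct set of atoms, giving 3 matches.

3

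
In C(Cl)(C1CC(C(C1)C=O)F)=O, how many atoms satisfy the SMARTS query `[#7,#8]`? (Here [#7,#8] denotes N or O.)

The query [#7,#8] means: nitrogen or oxygen (comma = OR).
Check the 11 heavy atoms by environment: 7× C → no; 1× F → no; 2× O → match; 1× Cl → no.
That gives 2 matching atoms.

2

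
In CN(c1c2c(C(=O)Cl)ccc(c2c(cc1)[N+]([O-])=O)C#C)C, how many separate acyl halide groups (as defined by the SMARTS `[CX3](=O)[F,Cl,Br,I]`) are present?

[CX3](=O)[F,Cl,Br,I] is the SMARTS for an acyl halide: a carbonyl carbon bonded to a halogen.
Exactly one fragment in the molecule meets all constraints, giving 1 match.

1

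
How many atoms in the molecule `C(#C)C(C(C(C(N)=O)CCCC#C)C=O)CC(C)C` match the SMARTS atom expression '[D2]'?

7

The query [D2] means: atom with exactly two heavy-atom neighbours.
Check the 19 heavy atoms by environment: 7× C (D2) → match; 5× C (D3) → no; 4× C (D1) → no; 2× O (D1) → no; 1× N (D1) → no.
That gives 7 matching atoms.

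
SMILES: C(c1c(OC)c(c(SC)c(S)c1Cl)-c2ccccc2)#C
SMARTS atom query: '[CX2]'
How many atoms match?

2

The query [CX2] means: C with X2: aliphatic carbon with exactly 2 total connections.
Check the 20 heavy atoms by environment: 12× c (aromatic, X3) → no; 1× Cl (X1) → no; 2× S (X2) → no; 2× C (X2) → match; 1× O (X2) → no; 2× C (X4) → no.
That gives 2 matching atoms.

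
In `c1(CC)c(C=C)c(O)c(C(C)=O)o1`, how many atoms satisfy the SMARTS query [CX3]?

3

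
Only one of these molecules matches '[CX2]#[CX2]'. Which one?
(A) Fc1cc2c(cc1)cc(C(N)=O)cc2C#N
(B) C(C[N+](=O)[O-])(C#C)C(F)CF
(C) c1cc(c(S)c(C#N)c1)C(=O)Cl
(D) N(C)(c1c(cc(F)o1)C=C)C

[CX2]#[CX2] describes a carbon-carbon triple bond (an alkyne).
(A) has a nitrile (-C#N) but the triple bond is C#N, not C#C.
(B) contains an ethynyl group (-C#CH), which satisfies every atom and bond constraint.
(C) has a nitrile (-C#N) but the triple bond is C#N, not C#C.
(D) has a vinyl group (-CH=CH2) but the C=C is a double bond; both carbons are CX3, not CX2.
So the answer is (B).

B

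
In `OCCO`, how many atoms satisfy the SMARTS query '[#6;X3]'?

0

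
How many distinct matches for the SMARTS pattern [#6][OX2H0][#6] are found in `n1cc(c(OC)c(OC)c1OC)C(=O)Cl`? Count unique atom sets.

3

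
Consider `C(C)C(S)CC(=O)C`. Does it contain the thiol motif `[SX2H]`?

Yes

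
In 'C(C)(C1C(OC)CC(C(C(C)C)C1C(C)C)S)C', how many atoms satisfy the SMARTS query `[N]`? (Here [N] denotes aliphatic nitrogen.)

The query [N] means: uppercase N matches aliphatic (non-aromatic) nitrogen only.
Check the 18 heavy atoms by environment: 16× C → no; 1× O → no; 1× S → no.
No environment satisfies the query, so 0 matching atoms.

0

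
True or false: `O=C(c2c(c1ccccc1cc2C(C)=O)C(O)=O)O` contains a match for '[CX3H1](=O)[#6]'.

False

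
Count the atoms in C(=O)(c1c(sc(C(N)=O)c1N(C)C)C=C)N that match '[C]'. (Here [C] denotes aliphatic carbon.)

6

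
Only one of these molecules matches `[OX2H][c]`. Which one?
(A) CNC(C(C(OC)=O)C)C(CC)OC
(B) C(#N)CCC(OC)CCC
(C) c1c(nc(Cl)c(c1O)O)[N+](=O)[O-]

C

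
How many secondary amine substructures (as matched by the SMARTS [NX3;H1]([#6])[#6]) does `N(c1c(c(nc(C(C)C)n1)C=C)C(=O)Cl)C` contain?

1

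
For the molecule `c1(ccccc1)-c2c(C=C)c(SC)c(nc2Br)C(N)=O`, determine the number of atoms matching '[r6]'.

The query [r6] means: r6 matches atoms in a six-membered ring.
Check the 20 heavy atoms by environment: 1× n (aromatic, in 6-ring) → match; 11× c (aromatic, in 6-ring) → match; 4× C (acyclic) → no; 1× Br (acyclic) → no; 1× O (acyclic) → no; 1× N (acyclic) → no; 1× S (acyclic) → no.
Summing the matching environments: 1 + 11 = 12 matching atoms.

12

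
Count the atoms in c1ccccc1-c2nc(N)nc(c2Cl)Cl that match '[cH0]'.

5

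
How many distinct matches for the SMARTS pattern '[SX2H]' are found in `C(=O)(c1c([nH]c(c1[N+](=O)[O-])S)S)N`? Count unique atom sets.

2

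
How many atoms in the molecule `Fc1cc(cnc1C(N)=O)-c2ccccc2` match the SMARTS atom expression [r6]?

The query [r6] means: r6 matches atoms in a six-membered ring.
Check the 16 heavy atoms by environment: 1× n (aromatic, in 6-ring) → match; 11× c (aromatic, in 6-ring) → match; 1× F (acyclic) → no; 1× C (acyclic) → no; 1× O (acyclic) → no; 1× N (acyclic) → no.
Summing the matching environments: 1 + 11 = 12 matching atoms.

12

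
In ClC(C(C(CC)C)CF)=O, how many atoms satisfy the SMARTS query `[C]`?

7

The query [C] means: uppercase C matches aliphatic (non-aromatic) carbon only.
Check the 10 heavy atoms by environment: 7× C → match; 1× O → no; 1× Cl → no; 1× F → no.
That gives 7 matching atoms.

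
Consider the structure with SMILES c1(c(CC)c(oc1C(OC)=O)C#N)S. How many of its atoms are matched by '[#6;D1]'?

2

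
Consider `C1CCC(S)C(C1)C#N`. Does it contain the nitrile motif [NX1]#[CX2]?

The pattern [NX1]#[CX2] describes a nitrogen triple-bonded to a two-connected carbon — a nitrile.
The molecule carries a nitrile (-C#N), whose atoms satisfy every constraint of the query, so the pattern matches.

Yes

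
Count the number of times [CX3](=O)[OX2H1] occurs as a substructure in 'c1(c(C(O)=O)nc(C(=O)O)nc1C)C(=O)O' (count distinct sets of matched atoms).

3

[CX3](=O)[OX2H1] is the SMARTS for a carboxylic acid: an sp2 carbon double-bonded to O and single-bonded to an -OH oxygen.
The molecule carries 3 separate instances of a carboxylic acid group (-C(=O)OH) meeting every constraint; each maps to a distinct set of atoms, giving 3 matches.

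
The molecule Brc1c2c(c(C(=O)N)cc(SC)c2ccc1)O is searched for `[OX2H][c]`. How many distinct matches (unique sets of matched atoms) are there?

1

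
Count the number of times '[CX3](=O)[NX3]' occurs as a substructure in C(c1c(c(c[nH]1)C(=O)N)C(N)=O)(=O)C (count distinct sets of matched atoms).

[CX3](=O)[NX3] is the SMARTS for an amide: a carbonyl carbon bonded to a trivalent nitrogen.
The molecule carries 2 separate instances of a primary amide (-C(=O)NH2) meeting every constraint; each maps to a distinct set of atoms, giving 2 matches.

2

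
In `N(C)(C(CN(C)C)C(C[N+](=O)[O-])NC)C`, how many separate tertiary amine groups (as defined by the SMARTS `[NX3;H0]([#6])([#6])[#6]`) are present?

[NX3;H0]([#6])([#6])[#6] is the SMARTS for a tertiary amine: a trivalent nitrogen with no H, bonded to three carbons.
The molecule carries 2 separate instances of a dimethylamino group (-N(CH3)2) meeting every constraint; each maps to a distinct set of atoms, giving 2 matches.

2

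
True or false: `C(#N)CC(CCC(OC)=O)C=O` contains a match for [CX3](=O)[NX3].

False

The pattern [CX3](=O)[NX3] describes a carbonyl carbon bonded to a trivalent nitrogen — an amide.
The closest candidate here is a nitrile (-C#N), but the nitrile N is NX1 (triple-bonded), not NX3. No other fragment satisfies the full query, so there is no match.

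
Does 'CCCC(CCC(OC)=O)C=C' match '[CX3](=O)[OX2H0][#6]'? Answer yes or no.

The pattern [CX3](=O)[OX2H0][#6] describes a carbonyl carbon bonded to an oxygen that is itself bonded to carbon (no H on that O) — an ester.
The molecule carries a methyl-ester group (-C(=O)OCH3), whose atoms satisfy every constraint of the query, so the pattern matches.

Yes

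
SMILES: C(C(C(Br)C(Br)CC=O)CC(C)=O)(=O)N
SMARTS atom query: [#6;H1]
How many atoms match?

The query [#6;H1] means: any carbon bearing exactly one hydrogen.
Check the 15 heavy atoms by environment: 2× C (H2) → no; 4× C (H1) → match; 2× Br (H0) → no; 3× O (H0) → no; 2× C (H0) → no; 1× N (H2) → no; 1× C (H3) → no.
That gives 4 matching atoms.

4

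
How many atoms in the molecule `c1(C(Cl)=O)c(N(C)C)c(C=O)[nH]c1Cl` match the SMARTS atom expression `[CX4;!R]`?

2

Check the 14 heavy atoms by environment: 1× n (aromatic, X3, in 5-ring) → no; 4× c (aromatic, X3, in 5-ring) → no; 1× N (X3, acyclic) → no; 2× C (X4, acyclic) → match; 2× C (X3, acyclic) → no; 2× O (X1, acyclic) → no; 2× Cl (X1, acyclic) → no.
That gives 2 matching atoms.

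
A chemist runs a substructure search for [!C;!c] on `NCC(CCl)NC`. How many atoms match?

Check the 7 heavy atoms by environment: 4× C → no; 2× N → match; 1× Cl → match.
Summing the matching environments: 2 + 1 = 3 matching atoms.

3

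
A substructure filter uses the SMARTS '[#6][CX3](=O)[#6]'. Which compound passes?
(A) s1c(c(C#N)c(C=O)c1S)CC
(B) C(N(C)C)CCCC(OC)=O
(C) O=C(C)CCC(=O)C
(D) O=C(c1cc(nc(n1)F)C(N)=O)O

[#6][CX3](=O)[#6] describes a carbonyl carbon (no H) flanked by two carbons (a ketone).
(A) has an aldehyde (-CHO) but the carbonyl carbon has H1, so it is not flanked by two carbons.
(B) has a methyl-ester group (-C(=O)OCH3) but one neighbour of the carbonyl carbon is O, not C.
(C) contains an acetyl/ketone group (-C(=O)CH3), which satisfies every atom and bond constraint.
(D) has a primary amide (-C(=O)NH2) but one neighbour of the carbonyl carbon is N, not C.
So the answer is (C).

C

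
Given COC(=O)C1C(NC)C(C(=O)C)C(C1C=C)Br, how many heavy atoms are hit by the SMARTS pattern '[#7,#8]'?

Check the 17 heavy atoms by environment: 12× C → no; 1× Br → no; 3× O → match; 1× N → match.
Summing the matching environments: 3 + 1 = 4 matching atoms.

4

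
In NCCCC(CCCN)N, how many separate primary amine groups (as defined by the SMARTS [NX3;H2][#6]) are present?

3

[NX3;H2][#6] is the SMARTS for a primary amine: a trivalent nitrogen with two H attached to carbon.
The molecule carries 3 separate instances of a primary amino group (-NH2) meeting every constraint; each maps to a distinct set of atoms, giving 3 matches.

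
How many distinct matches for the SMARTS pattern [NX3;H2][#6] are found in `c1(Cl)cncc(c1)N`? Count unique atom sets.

1

[NX3;H2][#6] is the SMARTS for a primary amine: a trivalent nitrogen with two H attached to carbon.
Exactly one fragment in the molecule meets all constraints, giving 1 match.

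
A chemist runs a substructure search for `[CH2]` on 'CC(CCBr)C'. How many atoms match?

2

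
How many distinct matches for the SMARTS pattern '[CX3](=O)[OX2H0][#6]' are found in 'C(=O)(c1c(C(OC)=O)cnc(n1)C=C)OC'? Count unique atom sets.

2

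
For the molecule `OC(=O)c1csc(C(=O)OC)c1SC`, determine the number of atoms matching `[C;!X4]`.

2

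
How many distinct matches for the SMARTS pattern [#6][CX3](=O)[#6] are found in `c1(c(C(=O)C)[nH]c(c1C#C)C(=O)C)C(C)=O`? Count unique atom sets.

3

[#6][CX3](=O)[#6] is the SMARTS for a ketone: a carbonyl carbon (no H) flanked by two carbons.
The molecule carries 3 separate instances of an acetyl/ketone group (-C(=O)CH3) meeting every constraint; each maps to a distinct set of atoms, giving 3 matches.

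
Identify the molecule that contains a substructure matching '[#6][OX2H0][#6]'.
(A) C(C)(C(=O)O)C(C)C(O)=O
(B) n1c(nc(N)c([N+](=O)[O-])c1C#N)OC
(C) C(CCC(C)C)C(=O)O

B

[#6][OX2H0][#6] describes an aliphatic oxygen bridging two carbons with no H on the oxygen (an ether).
(A) has a carboxylic acid group (-C(=O)OH) but the -OH oxygen has H1; the =O is OX1, not OX2.
(B) contains a methoxy ether (-OCH3), which satisfies every atom and bond constraint.
(C) has a carboxylic acid group (-C(=O)OH) but the -OH oxygen has H1; the =O is OX1, not OX2.
So the answer is (B).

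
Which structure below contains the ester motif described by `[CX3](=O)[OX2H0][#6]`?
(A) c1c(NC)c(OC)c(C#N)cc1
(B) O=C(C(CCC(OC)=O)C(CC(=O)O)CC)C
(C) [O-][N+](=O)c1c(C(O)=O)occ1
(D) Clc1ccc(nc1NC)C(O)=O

B

[CX3](=O)[OX2H0][#6] describes a carbonyl carbon bonded to an oxygen that is itself bonded to carbon (no H on that O) (an ester).
(A) has a methoxy ether (-OCH3) but the ether oxygen is not adjacent to a C=O carbon.
(B) contains a methyl-ester group (-C(=O)OCH3), which satisfies every atom and bond constraint.
(C) has a carboxylic acid group (-C(=O)OH) but the singly-bonded O carries H (OX2H1, not H0).
(D) has a carboxylic acid group (-C(=O)OH) but the singly-bonded O carries H (OX2H1, not H0).
So the answer is (B).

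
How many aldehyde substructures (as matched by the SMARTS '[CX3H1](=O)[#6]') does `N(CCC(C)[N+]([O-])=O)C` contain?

0

[CX3H1](=O)[#6] is the SMARTS for an aldehyde: an sp2 carbon with one H, double-bonded to O and single-bonded to carbon.
No fragment in the molecule satisfies every constraint, giving 0 matches.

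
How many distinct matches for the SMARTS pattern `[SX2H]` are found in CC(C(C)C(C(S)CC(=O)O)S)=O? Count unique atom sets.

2

[SX2H] is the SMARTS for a thiol: an aliphatic sulfur with two connections, one being H.
The molecule carries 2 separate instances of a thiol (-SH) meeting every constraint; each maps to a distinct set of atoms, giving 2 matches.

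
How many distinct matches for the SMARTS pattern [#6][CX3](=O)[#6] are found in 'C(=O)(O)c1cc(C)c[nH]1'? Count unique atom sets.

0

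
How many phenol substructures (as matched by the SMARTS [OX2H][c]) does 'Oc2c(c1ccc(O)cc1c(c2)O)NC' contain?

3

[OX2H][c] is the SMARTS for a phenol: a hydroxyl oxygen attached to an aromatic carbon.
The molecule carries 3 separate instances of a hydroxyl group (-OH) meeting every constraint; each maps to a distinct set of atoms, giving 3 matches.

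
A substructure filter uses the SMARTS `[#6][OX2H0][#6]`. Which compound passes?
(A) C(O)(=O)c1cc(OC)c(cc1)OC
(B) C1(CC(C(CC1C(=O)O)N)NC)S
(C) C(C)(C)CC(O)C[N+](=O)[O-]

[#6][OX2H0][#6] describes an aliphatic oxygen bridging two carbons with no H on the oxygen (an ether).
(A) contains a methoxy ether (-OCH3), which satisfies every atom and bond constraint.
(B) has a carboxylic acid group (-C(=O)OH) but the -OH oxygen has H1; the =O is OX1, not OX2.
(C) has a hydroxyl group (-OH) but the oxygen has H1, not H0 bridging two carbons.
So the answer is (A).

A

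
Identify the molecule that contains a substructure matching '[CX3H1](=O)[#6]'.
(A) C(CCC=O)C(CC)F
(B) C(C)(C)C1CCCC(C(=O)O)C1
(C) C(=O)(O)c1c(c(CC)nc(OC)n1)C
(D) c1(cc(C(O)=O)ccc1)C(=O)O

[CX3H1](=O)[#6] describes an sp2 carbon with one H, double-bonded to O and single-bonded to carbon (an aldehyde).
(A) contains an aldehyde (-CHO), which satisfies every atom and bond constraint.
(B) has a carboxylic acid group (-C(=O)OH) but the carbonyl carbon has H0 and is bonded to O, not H1.
(C) has a carboxylic acid group (-C(=O)OH) but the carbonyl carbon has H0 and is bonded to O, not H1.
(D) has a carboxylic acid group (-C(=O)OH) but the carbonyl carbon has H0 and is bonded to O, not H1.
So the answer is (A).

A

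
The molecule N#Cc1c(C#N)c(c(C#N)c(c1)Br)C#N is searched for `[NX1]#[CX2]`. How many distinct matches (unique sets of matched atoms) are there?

4

[NX1]#[CX2] is the SMARTS for a nitrile: a nitrogen triple-bonded to a two-connected carbon.
The molecule carries 4 separate instances of a nitrile (-C#N) meeting every constraint; each maps to a distinct set of atoms, giving 4 matches.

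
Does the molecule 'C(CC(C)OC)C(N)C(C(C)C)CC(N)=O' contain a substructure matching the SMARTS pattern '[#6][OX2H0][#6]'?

The pattern [#6][OX2H0][#6] describes an aliphatic oxygen bridging two carbons with no H on the oxygen — an ether.
The molecule carries a methoxy ether (-OCH3), whose atoms satisfy every constraint of the query, so the pattern matches.

Yes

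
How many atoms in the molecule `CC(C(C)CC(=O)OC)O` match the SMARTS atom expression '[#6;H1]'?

2

The query [#6;H1] means: any carbon bearing exactly one hydrogen.
Check the 10 heavy atoms by environment: 3× C (H3) → no; 2× C (H1) → match; 1× C (H2) → no; 1× O (H1) → no; 1× C (H0) → no; 2× O (H0) → no.
That gives 2 matching atoms.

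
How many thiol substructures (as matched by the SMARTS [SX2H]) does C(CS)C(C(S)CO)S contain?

[SX2H] is the SMARTS for a thiol: an aliphatic sulfur with two connections, one being H.
The molecule carries 3 separate instances of a thiol (-SH) meeting every constraint; each maps to a distinct set of atoms, giving 3 matches.

3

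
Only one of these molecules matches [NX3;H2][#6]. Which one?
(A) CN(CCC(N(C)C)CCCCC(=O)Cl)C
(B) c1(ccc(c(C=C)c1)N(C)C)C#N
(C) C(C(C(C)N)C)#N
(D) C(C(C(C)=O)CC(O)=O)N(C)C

C

[NX3;H2][#6] describes a trivalent nitrogen with two H attached to carbon (a primary amine).
(A) has a dimethylamino group (-N(CH3)2) but the nitrogen has H0, not H2.
(B) has a dimethylamino group (-N(CH3)2) but the nitrogen has H0, not H2.
(C) contains a primary amino group (-NH2), which satisfies every atom and bond constraint.
(D) has a dimethylamino group (-N(CH3)2) but the nitrogen has H0, not H2.
So the answer is (C).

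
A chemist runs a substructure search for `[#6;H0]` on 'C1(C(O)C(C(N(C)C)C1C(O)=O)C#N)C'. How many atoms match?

2

The query [#6;H0] means: any carbon with no attached hydrogen.
Check the 15 heavy atoms by environment: 5× C (H1) → no; 3× C (H3) → no; 2× O (H1) → no; 2× C (H0) → match; 1× O (H0) → no; 2× N (H0) → no.
That gives 2 matching atoms.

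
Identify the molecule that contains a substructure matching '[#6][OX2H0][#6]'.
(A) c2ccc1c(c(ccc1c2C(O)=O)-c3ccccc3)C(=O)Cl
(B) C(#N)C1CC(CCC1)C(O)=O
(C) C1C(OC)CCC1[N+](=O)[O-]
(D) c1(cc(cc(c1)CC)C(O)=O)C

[#6][OX2H0][#6] describes an aliphatic oxygen bridging two carbons with no H on the oxygen (an ether).
(A) has a carboxylic acid group (-C(=O)OH) but the -OH oxygen has H1; the =O is OX1, not OX2.
(B) has a carboxylic acid group (-C(=O)OH) but the -OH oxygen has H1; the =O is OX1, not OX2.
(C) contains a methoxy ether (-OCH3), which satisfies every atom and bond constraint.
(D) has a carboxylic acid group (-C(=O)OH) but the -OH oxygen has H1; the =O is OX1, not OX2.
So the answer is (C).

C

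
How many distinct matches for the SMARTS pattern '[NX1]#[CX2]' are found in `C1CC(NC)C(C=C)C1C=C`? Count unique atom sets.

[NX1]#[CX2] is the SMARTS for a nitrile: a nitrogen triple-bonded to a two-connected carbon.
No fragment in the molecule satisfies every constraint, giving 0 matches.

0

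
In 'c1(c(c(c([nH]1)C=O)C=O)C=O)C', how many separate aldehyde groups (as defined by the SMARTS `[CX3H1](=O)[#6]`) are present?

[CX3H1](=O)[#6] is the SMARTS for an aldehyde: an sp2 carbon with one H, double-bonded to O and single-bonded to carbon.
The molecule carries 3 separate instances of an aldehyde (-CHO) meeting every constraint; each maps to a distinct set of atoms, giving 3 matches.

3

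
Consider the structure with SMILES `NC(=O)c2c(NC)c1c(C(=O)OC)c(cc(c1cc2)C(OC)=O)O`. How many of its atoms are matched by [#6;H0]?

10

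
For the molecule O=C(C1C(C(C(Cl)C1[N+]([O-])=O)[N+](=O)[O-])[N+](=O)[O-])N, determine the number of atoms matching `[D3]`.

Check the 18 heavy atoms by environment: 6× C (D3) → match; 4× O (D1) → no; 1× N (D1) → no; 1× Cl (D1) → no; 3× N (charge +1, D3) → match; 3× O (charge -1, D1) → no.
Summing the matching environments: 6 + 3 = 9 matching atoms.

9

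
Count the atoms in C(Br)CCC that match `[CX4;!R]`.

4

The query [CX4;!R] means: aliphatic carbon with four total connections, not in a ring.
Check the 5 heavy atoms by environment: 4× C (X4, acyclic) → match; 1× Br (X1, acyclic) → no.
That gives 4 matching atoms.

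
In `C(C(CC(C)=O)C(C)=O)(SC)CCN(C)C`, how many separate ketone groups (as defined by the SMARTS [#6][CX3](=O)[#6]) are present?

[#6][CX3](=O)[#6] is the SMARTS for a ketone: a carbonyl carbon (no H) flanked by two carbons.
The molecule carries 2 separate instances of an acetyl/ketone group (-C(=O)CH3) meeting every constraint; each maps to a distinct set of atoms, giving 2 matches.

2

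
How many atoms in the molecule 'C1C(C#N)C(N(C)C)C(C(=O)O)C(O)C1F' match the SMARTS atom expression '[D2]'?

2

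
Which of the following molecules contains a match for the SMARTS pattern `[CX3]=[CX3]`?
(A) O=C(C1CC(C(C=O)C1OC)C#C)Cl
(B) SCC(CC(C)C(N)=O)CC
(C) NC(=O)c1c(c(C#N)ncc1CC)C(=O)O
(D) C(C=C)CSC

[CX3]=[CX3] describes a non-aromatic C=C double bond between two sp2 carbons (an alkene).
(A) has an ethynyl group (-C#CH) but the C-C bond is a triple bond, not a double bond.
(B) has an ethyl group (-CH2CH3) but its C-C bond is a single bond between CX4 carbons, not CX3=CX3.
(C) has an ethyl group (-CH2CH3) but its C-C bond is a single bond between CX4 carbons, not CX3=CX3.
(D) contains a vinyl group (-CH=CH2), which satisfies every atom and bond constraint.
So the answer is (D).

D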